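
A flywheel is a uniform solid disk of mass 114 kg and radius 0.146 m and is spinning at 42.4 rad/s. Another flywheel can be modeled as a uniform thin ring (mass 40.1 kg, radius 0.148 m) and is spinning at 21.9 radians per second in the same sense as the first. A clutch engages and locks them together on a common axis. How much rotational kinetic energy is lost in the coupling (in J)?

The coupling torques are internal; angular momentum about the shared axis is conserved.
Moments of inertia: I_A = ½(114)(0.146)² = 1.215 kg·m²; I_B = (40.1)(0.148)² = 0.8784 kg·m².
Taking A's sense as positive: L = (1.215)(42.4) + (0.8784)(21.9) = 70.75 kg·m²·rad/s.
Combined I = 1.215 + 0.8784 = 2.093 kg·m².
ω_f = L / I = 70.75 / 2.093 = 33.80 rad/s.
KE_i = ½ΣIω² = 1303 J; KE_f = ½(2.093)(33.80)² = 1196 J.

ΔKE lost ≈ 107 J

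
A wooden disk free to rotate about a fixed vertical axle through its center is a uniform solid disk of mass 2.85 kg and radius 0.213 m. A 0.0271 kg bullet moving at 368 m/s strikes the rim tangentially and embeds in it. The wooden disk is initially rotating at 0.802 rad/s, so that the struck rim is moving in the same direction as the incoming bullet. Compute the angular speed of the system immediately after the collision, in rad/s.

About the axle the impulsive forces during the collision are internal, so angular momentum about that axis is conserved.
I_p = ½(2.85)(0.213)² = 0.06465 kg·m². Taking the sense of the bullet's angular momentum as positive, L_{bullet} = m v R = (0.0271)(368)(0.213) = 2.124 kg·m²/s.
L_i = +I_p ω_p + m v R = +(0.06465)(0.802) + 2.124 = 2.176 kg·m²/s.
After sticking, I_f = I_p + m R² = 0.06465 + (0.0271)(0.213)² = 0.06588 kg·m².
ω_f = L_i / I_f = 2.176 / 0.06588 = 33.03 rad/s.

|ω_f| ≈ 33.0 rad/s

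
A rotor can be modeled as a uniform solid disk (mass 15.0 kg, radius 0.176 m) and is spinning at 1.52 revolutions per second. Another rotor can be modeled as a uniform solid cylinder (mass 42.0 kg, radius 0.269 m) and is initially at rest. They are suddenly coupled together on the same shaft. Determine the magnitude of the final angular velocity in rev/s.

|ω_f| ≈ 0.202 rev/s

No external torque acts about the common axis, so total angular momentum is conserved.
Moments of inertia: I_A = ½(15.0)(0.176)² = 0.2323 kg·m²; I_B = ½(42.0)(0.269)² = 1.520 kg·m².
Taking A's sense as positive: L = (0.2323)(1.52) = 0.3531 kg·m²·rev/s.
Combined I = 0.2323 + 1.520 = 1.752 kg·m².
ω_f = L / I = 0.3531 / 1.752 = 0.2016 rev/s.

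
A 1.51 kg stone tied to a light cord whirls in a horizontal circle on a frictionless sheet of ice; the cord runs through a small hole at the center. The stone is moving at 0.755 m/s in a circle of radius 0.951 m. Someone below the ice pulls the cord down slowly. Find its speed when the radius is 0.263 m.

Central (radial) force ⇒ zero torque about the center ⇒ m v r is constant.
v₂ = v₁ r₁ / r₂ = (0.755)(0.951) / (0.263) = 2.730 m/s.

v₂ ≈ 2.73 m/s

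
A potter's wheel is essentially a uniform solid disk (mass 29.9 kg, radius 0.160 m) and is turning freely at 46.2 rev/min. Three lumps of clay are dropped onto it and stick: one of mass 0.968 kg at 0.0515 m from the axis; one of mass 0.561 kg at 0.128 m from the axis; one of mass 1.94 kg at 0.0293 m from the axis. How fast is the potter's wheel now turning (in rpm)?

No external torque acts about the axis; L_before = L_after.
I_p = ½(29.9)(0.160)² = 0.3827 kg·m².
Added inertia Σmr² = (0.968)(0.0515)² + (0.561)(0.128)² + (1.94)(0.0293)² = 0.01342 kg·m²; I_f = 0.3827 + 0.01342 = 0.3961 kg·m².
ω_f = I_p ω_i / I_f = (0.3827)(46.2) / 0.3961 = 44.63 rpm.

ω_f ≈ 44.6 rpm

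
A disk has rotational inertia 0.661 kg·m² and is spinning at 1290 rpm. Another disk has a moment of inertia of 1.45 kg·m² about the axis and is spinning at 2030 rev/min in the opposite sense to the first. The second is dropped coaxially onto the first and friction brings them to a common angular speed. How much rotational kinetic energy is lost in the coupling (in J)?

ΔKE lost ≈ 27400 J

No external torque acts about the common axis, so total angular momentum is conserved.
Taking A's sense as positive: L = (0.6610)(1290) − (1.450)(2030) = -2091 kg·m²·rpm.
Combined I = 0.6610 + 1.450 = 2.111 kg·m².
ω_f = L / I = -2091 / 2.111 = -990.4 rpm.
KE_i = ½ΣIω² = 38790 J; KE_f = ½(2.111)(103.7)² = 11350 J.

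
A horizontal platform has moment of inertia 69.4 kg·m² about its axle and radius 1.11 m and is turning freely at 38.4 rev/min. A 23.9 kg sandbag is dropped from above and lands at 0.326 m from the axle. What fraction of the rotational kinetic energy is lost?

fraction ≈ 0.0353

The added mass arrives with no angular momentum about the axle, and any external torque about the axle is negligible, so the system's angular momentum is conserved.
Added inertia Σmr² = (23.9)(0.326)² = 2.540 kg·m²; I_f = 69.40 + 2.540 = 71.94 kg·m².
ω_f = I_p ω_i / I_f = (69.40)(38.4) / 71.94 = 37.04 rpm.
KE_i = ½(69.40)(4.021 rad/s)² = 561.1 J; KE_f = ½(71.94)(3.879)² = 541.3 J.
Fraction lost = 0.03531.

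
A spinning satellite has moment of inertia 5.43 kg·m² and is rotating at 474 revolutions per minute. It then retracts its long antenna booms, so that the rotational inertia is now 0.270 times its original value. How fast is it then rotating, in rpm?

ω₂ ≈ 1760 rpm

Angular momentum about the spin axis is conserved since the torque about it is zero.
I₂ = 0.270 × 5.43 = 1.466 kg·m².
ω₂ = I₁ω₁ / I₂ = (5.430)(474 rpm) / (1.466) = 1756 rpm.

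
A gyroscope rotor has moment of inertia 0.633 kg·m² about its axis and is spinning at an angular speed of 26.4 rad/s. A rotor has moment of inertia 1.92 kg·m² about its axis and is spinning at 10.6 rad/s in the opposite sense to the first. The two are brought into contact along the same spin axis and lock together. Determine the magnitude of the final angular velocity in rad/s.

|ω_f| ≈ 1.43 rad/s

No external torque acts about the common axis, so total angular momentum is conserved.
Taking A's sense as positive: L = (0.6330)(26.4) − (1.920)(10.6) = -3.641 kg·m²·rad/s.
Combined I = 0.6330 + 1.920 = 2.553 kg·m².
ω_f = L / I = -3.641 / 2.553 = -1.426 rad/s.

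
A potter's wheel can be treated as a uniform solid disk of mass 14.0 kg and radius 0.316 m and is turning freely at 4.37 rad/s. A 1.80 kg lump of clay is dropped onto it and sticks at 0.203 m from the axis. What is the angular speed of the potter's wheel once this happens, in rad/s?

The added mass arrives with no angular momentum about the axis, and any external torque about the axis is negligible, so the system's angular momentum is conserved.
I_p = ½(14.0)(0.316)² = 0.6990 kg·m².
Added inertia Σmr² = (1.80)(0.203)² = 0.07418 kg·m²; I_f = 0.6990 + 0.07418 = 0.7732 kg·m².
ω_f = I_p ω_i / I_f = (0.6990)(4.37) / 0.7732 = 3.951 rad/s.

ω_f ≈ 3.95 rad/s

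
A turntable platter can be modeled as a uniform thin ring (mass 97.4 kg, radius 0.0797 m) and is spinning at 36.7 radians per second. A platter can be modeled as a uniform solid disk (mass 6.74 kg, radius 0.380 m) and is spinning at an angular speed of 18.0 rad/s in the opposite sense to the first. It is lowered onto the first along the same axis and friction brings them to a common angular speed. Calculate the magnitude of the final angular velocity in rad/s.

No external torque acts about the common axis, so total angular momentum is conserved.
Moments of inertia: I_A = (97.4)(0.0797)² = 0.6187 kg·m²; I_B = ½(6.74)(0.380)² = 0.4866 kg·m².
Taking A's sense as positive: L = (0.6187)(36.7) − (0.4866)(18.0) = 13.95 kg·m²·rad/s.
Combined I = 0.6187 + 0.4866 = 1.105 kg·m².
ω_f = L / I = 13.95 / 1.105 = 12.62 rad/s.

|ω_f| ≈ 12.6 rad/s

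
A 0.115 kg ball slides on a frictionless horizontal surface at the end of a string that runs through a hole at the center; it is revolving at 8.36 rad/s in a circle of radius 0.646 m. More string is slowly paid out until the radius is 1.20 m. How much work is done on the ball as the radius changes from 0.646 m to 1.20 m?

The constraining force is radial, so m r² ω about the center is conserved.
ω₂ = ω₁ (r₁/r₂)² = (8.36)(0.646/1.20)² = 2.423 rad/s.
W = ΔKE = ½m(v₂² − v₁²) = -1.191 J.

W ≈ -1.19 J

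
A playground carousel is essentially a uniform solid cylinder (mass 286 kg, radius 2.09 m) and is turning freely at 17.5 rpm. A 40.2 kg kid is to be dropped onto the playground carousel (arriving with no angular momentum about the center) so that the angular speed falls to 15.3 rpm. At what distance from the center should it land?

r ≈ 1.49 m

No external torque acts about the center; L_before = L_after.
I_p = ½(286)(2.09)² = 624.6 kg·m².
I_p ω_i = (I_p + m r²) ω_f ⇒ m r² = I_p(ω_i/ω_f − 1) = 624.6(17.5/15.3 − 1) = 89.82 kg·m².
r = √(89.82/40.2) = 1.495 m.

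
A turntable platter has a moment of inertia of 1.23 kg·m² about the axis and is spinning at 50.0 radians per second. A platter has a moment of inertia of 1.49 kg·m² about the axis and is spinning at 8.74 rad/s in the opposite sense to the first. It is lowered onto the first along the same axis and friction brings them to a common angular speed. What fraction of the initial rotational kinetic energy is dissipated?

No external torque acts about the common axis, so total angular momentum is conserved.
Taking A's sense as positive: L = (1.230)(50.0) − (1.490)(8.74) = 48.48 kg·m²·rad/s.
Combined I = 1.230 + 1.490 = 2.720 kg·m².
ω_f = L / I = 48.48 / 2.720 = 17.82 rad/s.
KE_i = ½ΣIω² = 1594 J; KE_f = ½(2.720)(17.82)² = 432.0 J.
Fraction dissipated = (KE_i − KE_f)/KE_i = 0.7291.

fraction ≈ 0.729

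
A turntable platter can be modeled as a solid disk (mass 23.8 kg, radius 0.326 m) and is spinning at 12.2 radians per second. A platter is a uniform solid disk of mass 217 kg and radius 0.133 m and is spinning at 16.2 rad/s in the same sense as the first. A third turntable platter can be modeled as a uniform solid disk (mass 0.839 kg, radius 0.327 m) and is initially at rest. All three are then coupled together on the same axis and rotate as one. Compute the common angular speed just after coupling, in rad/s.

|ω_f| ≈ 14.4 rad/s

No external torque acts about the common axis, so total angular momentum is conserved.
Moments of inertia: I_A = ½(23.8)(0.326)² = 1.265 kg·m²; I_B = ½(217)(0.133)² = 1.919 kg·m²; I_C = ½(0.839)(0.327)² = 0.04486 kg·m².
Taking A's sense as positive: L = (1.265)(12.2) + (1.919)(16.2) = 46.52 kg·m²·rad/s.
Combined I = 1.265 + 1.919 + 0.04486 = 3.229 kg·m².
ω_f = L / I = 46.52 / 3.229 = 14.41 rad/s.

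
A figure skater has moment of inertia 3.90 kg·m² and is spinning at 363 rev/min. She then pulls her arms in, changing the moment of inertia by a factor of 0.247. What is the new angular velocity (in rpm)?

ω₂ ≈ 1470 rpm

With no external torque about the axis, L is conserved: I₁ω₁ = I₂ω₂.
I₂ = 0.247 × 3.90 = 0.9633 kg·m².
ω₂ = I₁ω₁ / I₂ = (3.900)(363 rpm) / (0.9633) = 1470 rpm.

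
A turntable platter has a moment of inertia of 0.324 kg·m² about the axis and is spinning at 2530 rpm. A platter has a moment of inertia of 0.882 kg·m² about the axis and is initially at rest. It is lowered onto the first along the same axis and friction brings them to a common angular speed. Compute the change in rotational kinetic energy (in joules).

ΔKE ≈ -8320 J

No external torque acts about the common axis, so total angular momentum is conserved.
Taking A's sense as positive: L = (0.3240)(2530) = 819.7 kg·m²·rpm.
Combined I = 0.3240 + 0.8820 = 1.206 kg·m².
ω_f = L / I = 819.7 / 1.206 = 679.7 rpm.
KE_i = ½ΣIω² = 11370 J; KE_f = ½(1.206)(71.18)² = 3055 J.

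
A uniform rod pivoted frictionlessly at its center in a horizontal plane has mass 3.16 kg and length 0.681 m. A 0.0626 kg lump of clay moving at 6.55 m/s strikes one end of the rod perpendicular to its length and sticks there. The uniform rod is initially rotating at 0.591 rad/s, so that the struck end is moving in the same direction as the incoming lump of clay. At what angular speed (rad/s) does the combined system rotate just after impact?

The axle reaction passes through the pivot and exerts no torque about it; angular momentum about the pivot is conserved through the impact.
I_p = (1/12)(3.16)(0.681)² = 0.1221 kg·m². Taking the sense of the lump of clay's angular momentum as positive, L_{lump} = m v R = (0.0626)(6.55)(0.681/2) = 0.1396 kg·m²/s.
L_i = +I_p ω_p + m v R = +(0.1221)(0.591) + 0.1396 = 0.2118 kg·m²/s.
After sticking, I_f = I_p + m R² = 0.1221 + (0.0626)(0.681/2)² = 0.1294 kg·m².
ω_f = L_i / I_f = 0.2118 / 0.1294 = 1.637 rad/s.

|ω_f| ≈ 1.64 rad/s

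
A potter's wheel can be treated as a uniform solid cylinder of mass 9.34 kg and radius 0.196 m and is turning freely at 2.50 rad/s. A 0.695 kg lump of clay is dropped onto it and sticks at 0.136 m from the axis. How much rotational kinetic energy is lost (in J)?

No external torque acts about the axis; L_before = L_after.
I_p = ½(9.34)(0.196)² = 0.1794 kg·m².
Added inertia Σmr² = (0.695)(0.136)² = 0.01285 kg·m²; I_f = 0.1794 + 0.01285 = 0.1923 kg·m².
ω_f = I_p ω_i / I_f = (0.1794)(2.50) / 0.1923 = 2.333 rad/s.
KE_i = ½(0.1794)(2.500 rad/s)² = 0.5606 J; KE_f = ½(0.1923)(2.333)² = 0.5231 J.

energy lost ≈ 0.0375 J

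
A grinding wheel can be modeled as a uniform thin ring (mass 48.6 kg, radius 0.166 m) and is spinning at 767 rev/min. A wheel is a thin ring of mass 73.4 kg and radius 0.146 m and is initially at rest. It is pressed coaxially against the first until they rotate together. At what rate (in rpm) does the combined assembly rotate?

The coupling torques are internal; angular momentum about the shared axis is conserved.
Moments of inertia: I_A = (48.6)(0.166)² = 1.339 kg·m²; I_B = (73.4)(0.146)² = 1.565 kg·m².
Taking A's sense as positive: L = (1.339)(767) = 1027 kg·m²·rpm.
Combined I = 1.339 + 1.565 = 2.904 kg·m².
ω_f = L / I = 1027 / 2.904 = 353.7 rpm.

|ω_f| ≈ 354 rpm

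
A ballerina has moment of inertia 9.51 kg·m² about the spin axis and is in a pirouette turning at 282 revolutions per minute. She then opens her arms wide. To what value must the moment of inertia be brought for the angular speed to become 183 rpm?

With no external torque about the axis, L is conserved: I₁ω₁ = I₂ω₂.
I₂ = I₁ω₁ / ω₂ = (9.51)(282) / (183) = 14.65 kg·m².

I₂ ≈ 14.7 kg·m²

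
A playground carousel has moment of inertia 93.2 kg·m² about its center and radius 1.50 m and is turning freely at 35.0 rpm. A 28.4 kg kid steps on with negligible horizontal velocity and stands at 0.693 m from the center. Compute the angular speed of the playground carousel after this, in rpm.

ω_f ≈ 30.5 rpm

The added mass arrives with no angular momentum about the center, and any external torque about the center is negligible, so the system's angular momentum is conserved.
Added inertia Σmr² = (28.4)(0.693)² = 13.64 kg·m²; I_f = 93.20 + 13.64 = 106.8 kg·m².
ω_f = I_p ω_i / I_f = (93.20)(35.0) / 106.8 = 30.53 rpm.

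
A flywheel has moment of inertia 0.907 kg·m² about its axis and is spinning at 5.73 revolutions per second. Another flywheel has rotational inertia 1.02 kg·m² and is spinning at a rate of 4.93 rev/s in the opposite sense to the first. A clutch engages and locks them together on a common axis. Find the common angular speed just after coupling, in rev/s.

The coupling torques are internal; angular momentum about the shared axis is conserved.
Taking A's sense as positive: L = (0.9070)(5.73) − (1.020)(4.93) = 0.1685 kg·m²·rev/s.
Combined I = 0.9070 + 1.020 = 1.927 kg·m².
ω_f = L / I = 0.1685 / 1.927 = 0.08745 rev/s.

|ω_f| ≈ 0.0874 rev/s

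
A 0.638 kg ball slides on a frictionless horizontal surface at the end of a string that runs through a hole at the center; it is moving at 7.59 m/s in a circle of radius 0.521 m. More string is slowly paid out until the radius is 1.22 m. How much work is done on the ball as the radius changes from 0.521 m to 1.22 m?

W ≈ -15.0 J

The only horizontal force on the mass is along the cord (radial), so it exerts no torque about the hole and angular momentum m v r is conserved.
v₂ = v₁ r₁ / r₂ = (7.59)(0.521) / (1.22) = 3.241 m/s.
W = ΔKE = ½m(v₂² − v₁²) = -15.03 J.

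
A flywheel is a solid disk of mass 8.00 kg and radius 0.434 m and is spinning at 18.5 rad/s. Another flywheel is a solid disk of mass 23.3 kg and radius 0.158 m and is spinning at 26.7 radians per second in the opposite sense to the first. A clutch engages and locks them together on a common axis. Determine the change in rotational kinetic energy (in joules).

The coupling torques are internal; angular momentum about the shared axis is conserved.
Moments of inertia: I_A = ½(8.00)(0.434)² = 0.7534 kg·m²; I_B = ½(23.3)(0.158)² = 0.2908 kg·m².
Taking A's sense as positive: L = (0.7534)(18.5) − (0.2908)(26.7) = 6.173 kg·m²·rad/s.
Combined I = 0.7534 + 0.2908 = 1.044 kg·m².
ω_f = L / I = 6.173 / 1.044 = 5.912 rad/s.
KE_i = ½ΣIω² = 232.6 J; KE_f = ½(1.044)(5.912)² = 18.25 J.

ΔKE ≈ -214 J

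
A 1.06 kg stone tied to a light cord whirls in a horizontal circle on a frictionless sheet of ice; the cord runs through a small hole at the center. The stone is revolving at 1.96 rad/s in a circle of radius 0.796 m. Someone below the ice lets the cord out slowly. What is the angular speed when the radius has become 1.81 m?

No torque about the axis ⇒ m r₁² ω₁ = m r₂² ω₂.
ω₂ = ω₁ (r₁/r₂)² = (1.96)(0.796/1.81)² = 0.3791 rad/s.

ω₂ ≈ 0.379 rad/s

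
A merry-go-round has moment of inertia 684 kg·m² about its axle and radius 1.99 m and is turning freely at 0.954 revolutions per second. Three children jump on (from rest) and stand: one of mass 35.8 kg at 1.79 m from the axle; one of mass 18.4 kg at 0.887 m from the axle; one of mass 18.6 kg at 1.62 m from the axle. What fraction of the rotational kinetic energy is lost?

The added mass arrives with no angular momentum about the axle, and any external torque about the axle is negligible, so the system's angular momentum is conserved.
Added inertia Σmr² = (35.8)(1.79)² + (18.4)(0.887)² + (18.6)(1.62)² = 178.0 kg·m²; I_f = 684.0 + 178.0 = 862.0 kg·m².
ω_f = I_p ω_i / I_f = (684.0)(0.954) / 862.0 = 0.7570 rev/s.
KE_i = ½(684.0)(5.994 rad/s)² = 12290 J; KE_f = ½(862.0)(4.756)² = 9751 J.
Fraction lost = 0.2065.

fraction ≈ 0.206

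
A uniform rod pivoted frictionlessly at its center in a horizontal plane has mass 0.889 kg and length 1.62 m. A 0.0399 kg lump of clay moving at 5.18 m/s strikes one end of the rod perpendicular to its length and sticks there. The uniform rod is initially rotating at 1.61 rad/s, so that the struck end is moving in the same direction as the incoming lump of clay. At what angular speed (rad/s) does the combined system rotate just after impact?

The axle reaction passes through the pivot and exerts no torque about it; angular momentum about the pivot is conserved through the impact.
I_p = (1/12)(0.889)(1.62)² = 0.1944 kg·m². Taking the sense of the lump of clay's angular momentum as positive, L_{lump} = m v R = (0.0399)(5.18)(1.62/2) = 0.1674 kg·m²/s.
L_i = +I_p ω_p + m v R = +(0.1944)(1.61) + 0.1674 = 0.4804 kg·m²/s.
After sticking, I_f = I_p + m R² = 0.1944 + (0.0399)(1.62/2)² = 0.2206 kg·m².
ω_f = L_i / I_f = 0.4804 / 0.2206 = 2.178 rad/s.

|ω_f| ≈ 2.18 rad/s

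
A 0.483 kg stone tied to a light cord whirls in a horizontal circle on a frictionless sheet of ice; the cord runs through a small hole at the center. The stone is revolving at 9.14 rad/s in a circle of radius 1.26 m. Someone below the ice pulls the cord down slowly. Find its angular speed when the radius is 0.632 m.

No torque about the axis ⇒ m r₁² ω₁ = m r₂² ω₂.
ω₂ = ω₁ (r₁/r₂)² = (9.14)(1.26/0.632)² = 36.33 rad/s.

ω₂ ≈ 36.3 rad/s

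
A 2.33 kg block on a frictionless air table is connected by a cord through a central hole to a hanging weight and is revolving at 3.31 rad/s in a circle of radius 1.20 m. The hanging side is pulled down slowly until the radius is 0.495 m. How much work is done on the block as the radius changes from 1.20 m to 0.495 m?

The constraining force is radial, so m r² ω about the center is conserved.
ω₂ = ω₁ (r₁/r₂)² = (3.31)(1.20/0.495)² = 19.45 rad/s.
W = ΔKE = ½m(v₂² − v₁²) = 89.64 J.

W ≈ 89.6 J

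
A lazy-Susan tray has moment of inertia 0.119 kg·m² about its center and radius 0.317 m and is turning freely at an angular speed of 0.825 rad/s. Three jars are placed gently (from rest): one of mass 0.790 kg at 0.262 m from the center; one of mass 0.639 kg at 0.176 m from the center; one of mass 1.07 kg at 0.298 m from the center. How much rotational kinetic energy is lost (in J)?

No external torque acts about the center; L_before = L_after.
Added inertia Σmr² = (0.790)(0.262)² + (0.639)(0.176)² + (1.07)(0.298)² = 0.1690 kg·m²; I_f = 0.1190 + 0.1690 = 0.2880 kg·m².
ω_f = I_p ω_i / I_f = (0.1190)(0.825) / 0.2880 = 0.3408 rad/s.
KE_i = ½(0.1190)(0.8250 rad/s)² = 0.04050 J; KE_f = ½(0.2880)(0.3408)² = 0.01673 J.

energy lost ≈ 0.0238 J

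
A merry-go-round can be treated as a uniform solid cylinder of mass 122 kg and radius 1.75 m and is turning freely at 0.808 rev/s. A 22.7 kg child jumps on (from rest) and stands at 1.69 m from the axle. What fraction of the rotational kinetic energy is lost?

fraction ≈ 0.258

The added mass arrives with no angular momentum about the axle, and any external torque about the axle is negligible, so the system's angular momentum is conserved.
I_p = ½(122)(1.75)² = 186.8 kg·m².
Added inertia Σmr² = (22.7)(1.69)² = 64.83 kg·m²; I_f = 186.8 + 64.83 = 251.6 kg·m².
ω_f = I_p ω_i / I_f = (186.8)(0.808) / 251.6 = 0.5998 rev/s.
KE_i = ½(186.8)(5.077 rad/s)² = 2407 J; KE_f = ½(251.6)(3.769)² = 1787 J.
Fraction lost = 0.2576.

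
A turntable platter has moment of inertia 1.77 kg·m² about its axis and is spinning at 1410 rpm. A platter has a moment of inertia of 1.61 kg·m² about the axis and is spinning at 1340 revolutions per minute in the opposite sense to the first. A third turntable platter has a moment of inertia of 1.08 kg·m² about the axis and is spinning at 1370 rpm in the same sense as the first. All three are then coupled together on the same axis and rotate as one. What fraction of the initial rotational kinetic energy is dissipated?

The coupling torques are internal; angular momentum about the shared axis is conserved.
Taking A's sense as positive: L = (1.770)(1410) − (1.610)(1340) + (1.080)(1370) = 1818 kg·m²·rpm.
Combined I = 1.770 + 1.610 + 1.080 = 4.460 kg·m².
ω_f = L / I = 1818 / 4.460 = 407.6 rpm.
KE_i = ½ΣIω² = 46260 J; KE_f = ½(4.460)(42.68)² = 4063 J.
Fraction dissipated = (KE_i − KE_f)/KE_i = 0.9122.

fraction ≈ 0.912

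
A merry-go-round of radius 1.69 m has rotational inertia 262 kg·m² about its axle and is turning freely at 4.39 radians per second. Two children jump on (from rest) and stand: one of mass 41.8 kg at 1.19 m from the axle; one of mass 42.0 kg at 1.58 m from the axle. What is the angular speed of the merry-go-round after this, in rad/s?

No external torque acts about the axle; L_before = L_after.
Added inertia Σmr² = (41.8)(1.19)² + (42.0)(1.58)² = 164.0 kg·m²; I_f = 262.0 + 164.0 = 426.0 kg·m².
ω_f = I_p ω_i / I_f = (262.0)(4.39) / 426.0 = 2.700 rad/s.

ω_f ≈ 2.70 rad/s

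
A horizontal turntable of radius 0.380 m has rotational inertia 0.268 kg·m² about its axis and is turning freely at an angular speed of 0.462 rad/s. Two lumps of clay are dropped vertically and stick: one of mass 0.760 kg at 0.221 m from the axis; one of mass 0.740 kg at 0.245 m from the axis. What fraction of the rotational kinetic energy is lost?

fraction ≈ 0.233

The added mass arrives with no angular momentum about the axis, and any external torque about the axis is negligible, so the system's angular momentum is conserved.
Added inertia Σmr² = (0.760)(0.221)² + (0.740)(0.245)² = 0.08154 kg·m²; I_f = 0.2680 + 0.08154 = 0.3495 kg·m².
ω_f = I_p ω_i / I_f = (0.2680)(0.462) / 0.3495 = 0.3542 rad/s.
KE_i = ½(0.2680)(0.4620 rad/s)² = 0.02860 J; KE_f = ½(0.3495)(0.3542)² = 0.02193 J.
Fraction lost = 0.2333.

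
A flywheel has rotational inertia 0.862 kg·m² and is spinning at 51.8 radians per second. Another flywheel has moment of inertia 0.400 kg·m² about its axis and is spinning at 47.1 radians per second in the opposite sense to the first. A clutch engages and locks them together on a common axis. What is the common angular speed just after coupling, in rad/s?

No external torque acts about the common axis, so total angular momentum is conserved.
Taking A's sense as positive: L = (0.8620)(51.8) − (0.4000)(47.1) = 25.81 kg·m²·rad/s.
Combined I = 0.8620 + 0.4000 = 1.262 kg·m².
ω_f = L / I = 25.81 / 1.262 = 20.45 rad/s.

|ω_f| ≈ 20.5 rad/s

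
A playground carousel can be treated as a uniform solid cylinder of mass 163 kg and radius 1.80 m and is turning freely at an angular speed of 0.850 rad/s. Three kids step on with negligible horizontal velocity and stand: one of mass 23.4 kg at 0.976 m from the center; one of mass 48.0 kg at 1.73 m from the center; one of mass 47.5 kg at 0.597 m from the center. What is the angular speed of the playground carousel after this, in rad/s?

No external torque acts about the center; L_before = L_after.
I_p = ½(163)(1.80)² = 264.1 kg·m².
Added inertia Σmr² = (23.4)(0.976)² + (48.0)(1.73)² + (47.5)(0.597)² = 182.9 kg·m²; I_f = 264.1 + 182.9 = 446.9 kg·m².
ω_f = I_p ω_i / I_f = (264.1)(0.850) / 446.9 = 0.5022 rad/s.

ω_f ≈ 0.502 rad/s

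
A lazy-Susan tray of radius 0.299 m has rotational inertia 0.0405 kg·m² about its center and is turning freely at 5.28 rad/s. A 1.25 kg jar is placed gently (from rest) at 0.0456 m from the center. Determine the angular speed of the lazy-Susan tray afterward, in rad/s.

No external torque acts about the center; L_before = L_after.
Added inertia Σmr² = (1.25)(0.0456)² = 0.002599 kg·m²; I_f = 0.04050 + 0.002599 = 0.04310 kg·m².
ω_f = I_p ω_i / I_f = (0.04050)(5.28) / 0.04310 = 4.962 rad/s.

ω_f ≈ 4.96 rad/s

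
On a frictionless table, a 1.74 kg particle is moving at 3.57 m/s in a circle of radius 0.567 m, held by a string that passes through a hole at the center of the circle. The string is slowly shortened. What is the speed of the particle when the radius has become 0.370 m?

v₂ ≈ 5.47 m/s

The only horizontal force on the mass is along the cord (radial), so it exerts no torque about the hole and angular momentum m v r is conserved.
v₂ = v₁ r₁ / r₂ = (3.57)(0.567) / (0.370) = 5.471 m/s.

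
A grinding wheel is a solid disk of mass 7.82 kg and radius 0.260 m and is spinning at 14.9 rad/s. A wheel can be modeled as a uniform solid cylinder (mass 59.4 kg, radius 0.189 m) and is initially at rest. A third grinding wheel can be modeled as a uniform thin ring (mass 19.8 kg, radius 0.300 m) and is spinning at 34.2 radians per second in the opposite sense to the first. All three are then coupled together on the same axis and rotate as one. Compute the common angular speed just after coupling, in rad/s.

|ω_f| ≈ 18.3 rad/s

No external torque acts about the common axis, so total angular momentum is conserved.
Moments of inertia: I_A = ½(7.82)(0.260)² = 0.2643 kg·m²; I_B = ½(59.4)(0.189)² = 1.061 kg·m²; I_C = (19.8)(0.300)² = 1.782 kg·m².
Taking A's sense as positive: L = (0.2643)(14.9) − (1.782)(34.2) = -57.01 kg·m²·rad/s.
Combined I = 0.2643 + 1.061 + 1.782 = 3.107 kg·m².
ω_f = L / I = -57.01 / 3.107 = -18.35 rad/s.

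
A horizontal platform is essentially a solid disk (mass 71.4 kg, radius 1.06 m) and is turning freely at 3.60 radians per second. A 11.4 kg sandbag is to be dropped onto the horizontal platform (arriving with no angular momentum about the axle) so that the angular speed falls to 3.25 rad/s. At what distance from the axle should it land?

r ≈ 0.616 m

The added mass arrives with no angular momentum about the axle, and any external torque about the axle is negligible, so the system's angular momentum is conserved.
I_p = ½(71.4)(1.06)² = 40.11 kg·m².
I_p ω_i = (I_p + m r²) ω_f ⇒ m r² = I_p(ω_i/ω_f − 1) = 40.11(3.60/3.25 − 1) = 4.320 kg·m².
r = √(4.320/11.4) = 0.6156 m.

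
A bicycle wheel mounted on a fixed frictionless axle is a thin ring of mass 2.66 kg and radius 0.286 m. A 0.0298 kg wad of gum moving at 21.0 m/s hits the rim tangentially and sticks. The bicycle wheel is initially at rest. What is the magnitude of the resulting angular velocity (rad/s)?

|ω_f| ≈ 0.813 rad/s

About the axle the impulsive forces during the collision are internal, so angular momentum about that axis is conserved.
I_p = (2.66)(0.286)² = 0.2176 kg·m². Taking the sense of the wad of gum's angular momentum as positive, L_{wad} = m v R = (0.0298)(21.0)(0.286) = 0.1790 kg·m²/s.
L_i = 0 + 0.1790 = 0.1790 kg·m²/s.
After sticking, I_f = I_p + m R² = 0.2176 + (0.0298)(0.286)² = 0.2200 kg·m².
ω_f = L_i / I_f = 0.1790 / 0.2200 = 0.8135 rad/s.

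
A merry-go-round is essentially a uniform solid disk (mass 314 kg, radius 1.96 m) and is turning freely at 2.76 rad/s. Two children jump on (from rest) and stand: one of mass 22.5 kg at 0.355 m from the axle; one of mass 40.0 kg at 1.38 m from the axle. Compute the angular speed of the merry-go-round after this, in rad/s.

ω_f ≈ 2.44 rad/s

The added mass arrives with no angular momentum about the axle, and any external torque about the axle is negligible, so the system's angular momentum is conserved.
I_p = ½(314)(1.96)² = 603.1 kg·m².
Added inertia Σmr² = (22.5)(0.355)² + (40.0)(1.38)² = 79.01 kg·m²; I_f = 603.1 + 79.01 = 682.1 kg·m².
ω_f = I_p ω_i / I_f = (603.1)(2.76) / 682.1 = 2.440 rad/s.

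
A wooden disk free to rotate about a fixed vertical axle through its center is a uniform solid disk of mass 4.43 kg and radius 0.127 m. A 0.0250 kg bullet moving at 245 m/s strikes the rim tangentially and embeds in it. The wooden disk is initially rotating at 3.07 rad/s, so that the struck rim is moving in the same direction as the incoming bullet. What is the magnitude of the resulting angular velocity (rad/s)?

|ω_f| ≈ 24.6 rad/s

About the axle the impulsive forces during the collision are internal, so angular momentum about that axis is conserved.
I_p = ½(4.43)(0.127)² = 0.03573 kg·m². Taking the sense of the bullet's angular momentum as positive, L_{bullet} = m v R = (0.0250)(245)(0.127) = 0.7779 kg·m²/s.
L_i = +I_p ω_p + m v R = +(0.03573)(3.07) + 0.7779 = 0.8876 kg·m²/s.
After sticking, I_f = I_p + m R² = 0.03573 + (0.0250)(0.127)² = 0.03613 kg·m².
ω_f = L_i / I_f = 0.8876 / 0.03613 = 24.57 rad/s.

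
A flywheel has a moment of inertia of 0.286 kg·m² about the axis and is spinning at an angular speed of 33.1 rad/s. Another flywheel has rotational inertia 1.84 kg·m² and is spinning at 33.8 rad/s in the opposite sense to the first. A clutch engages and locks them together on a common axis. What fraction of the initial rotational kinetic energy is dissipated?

fraction ≈ 0.459

No external torque acts about the common axis, so total angular momentum is conserved.
Taking A's sense as positive: L = (0.2860)(33.1) − (1.840)(33.8) = -52.73 kg·m²·rad/s.
Combined I = 0.2860 + 1.840 = 2.126 kg·m².
ω_f = L / I = -52.73 / 2.126 = -24.80 rad/s.
KE_i = ½ΣIω² = 1208 J; KE_f = ½(2.126)(24.80)² = 653.8 J.
Fraction dissipated = (KE_i − KE_f)/KE_i = 0.4586.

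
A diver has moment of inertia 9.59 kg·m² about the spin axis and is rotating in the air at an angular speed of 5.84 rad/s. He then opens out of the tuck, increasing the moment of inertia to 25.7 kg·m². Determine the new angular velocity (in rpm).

ω₂ ≈ 20.8 rpm

With no external torque about the axis, L is conserved: I₁ω₁ = I₂ω₂.
ω₂ = I₁ω₁ / I₂ = (9.590)(5.84 rad/s) / (25.70) = 2.179 rad/s = 20.81 rpm.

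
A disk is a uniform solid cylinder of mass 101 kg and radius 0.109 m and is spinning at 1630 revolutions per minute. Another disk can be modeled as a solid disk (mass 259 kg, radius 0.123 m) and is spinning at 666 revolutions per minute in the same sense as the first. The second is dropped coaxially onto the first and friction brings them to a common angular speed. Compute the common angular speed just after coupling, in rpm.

|ω_f| ≈ 892 rpm

No external torque acts about the common axis, so total angular momentum is conserved.
Moments of inertia: I_A = ½(101)(0.109)² = 0.6000 kg·m²; I_B = ½(259)(0.123)² = 1.959 kg·m².
Taking A's sense as positive: L = (0.6000)(1630) + (1.959)(666) = 2283 kg·m²·rpm.
Combined I = 0.6000 + 1.959 = 2.559 kg·m².
ω_f = L / I = 2283 / 2.559 = 892.0 rpm.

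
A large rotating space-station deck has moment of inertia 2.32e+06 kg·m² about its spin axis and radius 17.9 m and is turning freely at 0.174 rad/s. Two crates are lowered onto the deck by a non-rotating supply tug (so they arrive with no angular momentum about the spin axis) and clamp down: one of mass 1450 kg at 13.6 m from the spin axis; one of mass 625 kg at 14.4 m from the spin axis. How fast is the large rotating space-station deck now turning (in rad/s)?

ω_f ≈ 0.149 rad/s

The added mass arrives with no angular momentum about the spin axis, and any external torque about the spin axis is negligible, so the system's angular momentum is conserved.
Added inertia Σmr² = (1450)(13.6)² + (625)(14.4)² = 3.978e+05 kg·m²; I_f = 2.320e+06 + 3.978e+05 = 2.718e+06 kg·m².
ω_f = I_p ω_i / I_f = (2.320e+06)(0.174) / 2.718e+06 = 0.1485 rad/s.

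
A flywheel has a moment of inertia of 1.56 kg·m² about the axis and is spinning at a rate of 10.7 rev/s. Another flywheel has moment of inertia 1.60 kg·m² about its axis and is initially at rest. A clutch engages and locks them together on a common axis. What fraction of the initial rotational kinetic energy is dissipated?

No external torque acts about the common axis, so total angular momentum is conserved.
Taking A's sense as positive: L = (1.560)(10.7) = 16.69 kg·m²·rev/s.
Combined I = 1.560 + 1.600 = 3.160 kg·m².
ω_f = L / I = 16.69 / 3.160 = 5.282 rev/s.
KE_i = ½ΣIω² = 3526 J; KE_f = ½(3.160)(33.19)² = 1740 J.
Fraction dissipated = (KE_i − KE_f)/KE_i = 0.5063.

fraction ≈ 0.506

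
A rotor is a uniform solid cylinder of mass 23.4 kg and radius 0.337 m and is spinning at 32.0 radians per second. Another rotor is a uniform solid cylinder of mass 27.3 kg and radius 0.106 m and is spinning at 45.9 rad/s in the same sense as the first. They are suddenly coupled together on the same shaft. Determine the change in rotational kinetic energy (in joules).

ΔKE ≈ -13.3 J

No external torque acts about the common axis, so total angular momentum is conserved.
Moments of inertia: I_A = ½(23.4)(0.337)² = 1.329 kg·m²; I_B = ½(27.3)(0.106)² = 0.1534 kg·m².
Taking A's sense as positive: L = (1.329)(32.0) + (0.1534)(45.9) = 49.56 kg·m²·rad/s.
Combined I = 1.329 + 0.1534 = 1.482 kg·m².
ω_f = L / I = 49.56 / 1.482 = 33.44 rad/s.
KE_i = ½ΣIω² = 841.9 J; KE_f = ½(1.482)(33.44)² = 828.6 J.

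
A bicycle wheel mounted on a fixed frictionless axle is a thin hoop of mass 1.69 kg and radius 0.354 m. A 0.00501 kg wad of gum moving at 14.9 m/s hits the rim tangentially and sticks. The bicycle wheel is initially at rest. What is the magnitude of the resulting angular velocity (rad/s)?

About the axle the impulsive forces during the collision are internal, so angular momentum about that axis is conserved.
I_p = (1.69)(0.354)² = 0.2118 kg·m². Taking the sense of the wad of gum's angular momentum as positive, L_{wad} = m v R = (0.00501)(14.9)(0.354) = 0.02643 kg·m²/s.
L_i = 0 + 0.02643 = 0.02643 kg·m²/s.
After sticking, I_f = I_p + m R² = 0.2118 + (0.00501)(0.354)² = 0.2124 kg·m².
ω_f = L_i / I_f = 0.02643 / 0.2124 = 0.1244 rad/s.

|ω_f| ≈ 0.124 rad/s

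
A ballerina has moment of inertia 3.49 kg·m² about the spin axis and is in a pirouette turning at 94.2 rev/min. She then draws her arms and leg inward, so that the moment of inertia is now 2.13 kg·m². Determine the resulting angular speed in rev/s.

ω₂ ≈ 2.57 rev/s

No external torque acts about the spin axis, so angular momentum is conserved.
ω₂ = I₁ω₁ / I₂ = (3.490)(94.2 rpm) / (2.130) = 154.3 rpm = 2.572 rev/s.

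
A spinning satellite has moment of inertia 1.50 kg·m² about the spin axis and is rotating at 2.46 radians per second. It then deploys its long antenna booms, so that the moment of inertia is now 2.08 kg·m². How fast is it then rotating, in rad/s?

ω₂ ≈ 1.77 rad/s

Angular momentum about the spin axis is conserved since the torque about it is zero.
ω₂ = I₁ω₁ / I₂ = (1.500)(2.46 rad/s) / (2.080) = 1.774 rad/s.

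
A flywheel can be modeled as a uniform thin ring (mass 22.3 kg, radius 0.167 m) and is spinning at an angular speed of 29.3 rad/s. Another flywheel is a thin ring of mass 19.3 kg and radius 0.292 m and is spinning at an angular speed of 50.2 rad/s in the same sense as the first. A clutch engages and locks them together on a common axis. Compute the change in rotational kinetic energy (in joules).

ΔKE ≈ -98.6 J

The coupling torques are internal; angular momentum about the shared axis is conserved.
Moments of inertia: I_A = (22.3)(0.167)² = 0.6219 kg·m²; I_B = (19.3)(0.292)² = 1.646 kg·m².
Taking A's sense as positive: L = (0.6219)(29.3) + (1.646)(50.2) = 100.8 kg·m²·rad/s.
Combined I = 0.6219 + 1.646 = 2.268 kg·m².
ω_f = L / I = 100.8 / 2.268 = 44.47 rad/s.
KE_i = ½ΣIω² = 2340 J; KE_f = ½(2.268)(44.47)² = 2242 J.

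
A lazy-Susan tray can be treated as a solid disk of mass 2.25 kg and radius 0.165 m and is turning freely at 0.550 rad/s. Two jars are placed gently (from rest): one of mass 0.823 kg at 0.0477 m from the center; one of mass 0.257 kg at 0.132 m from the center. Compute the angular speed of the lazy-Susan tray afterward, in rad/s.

ω_f ≈ 0.456 rad/s

The added mass arrives with no angular momentum about the center, and any external torque about the center is negligible, so the system's angular momentum is conserved.
I_p = ½(2.25)(0.165)² = 0.03063 kg·m².
Added inertia Σmr² = (0.823)(0.0477)² + (0.257)(0.132)² = 0.006351 kg·m²; I_f = 0.03063 + 0.006351 = 0.03698 kg·m².
ω_f = I_p ω_i / I_f = (0.03063)(0.550) / 0.03698 = 0.4555 rad/s.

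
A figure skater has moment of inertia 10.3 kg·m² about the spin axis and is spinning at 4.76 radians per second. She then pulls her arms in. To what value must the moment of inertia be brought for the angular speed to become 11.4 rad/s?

I₂ ≈ 4.30 kg·m²

Angular momentum about the spin axis is conserved since the torque about it is zero.
I₂ = I₁ω₁ / ω₂ = (10.3)(4.76) / (11.4) = 4.301 kg·m².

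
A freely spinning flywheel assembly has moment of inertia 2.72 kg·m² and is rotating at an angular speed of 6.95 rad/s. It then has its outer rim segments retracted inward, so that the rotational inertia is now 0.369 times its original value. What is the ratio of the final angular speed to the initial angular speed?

With no external torque about the axis, L is conserved: I₁ω₁ = I₂ω₂.
I₂ = 0.369 × 2.72 = 1.004 kg·m².
ω₂/ω₁ = I₁/I₂ = 2.720 / 1.004 = 2.710.

ω₂/ω₁ ≈ 2.71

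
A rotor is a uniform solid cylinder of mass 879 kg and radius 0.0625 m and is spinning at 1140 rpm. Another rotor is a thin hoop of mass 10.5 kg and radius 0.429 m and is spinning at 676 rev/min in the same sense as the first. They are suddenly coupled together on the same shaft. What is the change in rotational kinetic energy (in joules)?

ΔKE ≈ -1070 J

No external torque acts about the common axis, so total angular momentum is conserved.
Moments of inertia: I_A = ½(879)(0.0625)² = 1.717 kg·m²; I_B = (10.5)(0.429)² = 1.932 kg·m².
Taking A's sense as positive: L = (1.717)(1140) + (1.932)(676) = 3263 kg·m²·rpm.
Combined I = 1.717 + 1.932 = 3.649 kg·m².
ω_f = L / I = 3263 / 3.649 = 894.3 rpm.
KE_i = ½ΣIω² = 17080 J; KE_f = ½(3.649)(93.65)² = 16000 J.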